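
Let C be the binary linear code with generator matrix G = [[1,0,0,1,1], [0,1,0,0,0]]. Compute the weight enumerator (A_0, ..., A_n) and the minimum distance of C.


Weight distribution: A_0 = 1, A_1 = 1, A_3 = 1, A_4 = 1. Minimum distance d = 1.

Enumerate all 2^2 = 4 messages m ∈ F_2^2.
For each, compute codeword c = mG in F_2^5, then tally its weight.
  m = 00 → c = 00000, weight = 0.
  m = 10 → c = 10011, weight = 3.
  m = 01 → c = 01000, weight = 1.
  m = 11 → c = 11011, weight = 4.
Tally weights:
  weight 0: 1 codewords.
  weight 1: 1 codewords.
  weight 3: 1 codewords.
  weight 4: 1 codewords.
Minimum distance d = smallest w > 0 with A_w > 0 = 1.
Sanity: Σ A_w = 4 = 2^2 = 4 ✓.


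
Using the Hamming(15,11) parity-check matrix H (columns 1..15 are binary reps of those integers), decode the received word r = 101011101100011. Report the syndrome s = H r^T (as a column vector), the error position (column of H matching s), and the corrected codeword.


s = (0, 1, 0, 0)^T, error position = 4, corrected codeword c = 101111101100011

Compute s = H r^T mod 2 one row at a time:
  s_1 = 0 + 1 + 1 + 0 + 0 + 0 + 1 + 1 = 4 ≡ 0 (mod 2).
  s_2 = 0 + 1 + 1 + 1 + 0 + 0 + 1 + 1 = 5 ≡ 1 (mod 2).
  s_3 = 0 + 1 + 1 + 1 + 1 + 0 + 1 + 1 = 6 ≡ 0 (mod 2).
  s_4 = 1 + 1 + 1 + 1 + 1 + 0 + 0 + 1 = 6 ≡ 0 (mod 2).
s = (0, 1, 0, 0)^T — this equals column 4 of H (binary 0100), so error is at position 4.
Correct: flip bit 4 of r = 101011101100011 to get c = 101111101100011.


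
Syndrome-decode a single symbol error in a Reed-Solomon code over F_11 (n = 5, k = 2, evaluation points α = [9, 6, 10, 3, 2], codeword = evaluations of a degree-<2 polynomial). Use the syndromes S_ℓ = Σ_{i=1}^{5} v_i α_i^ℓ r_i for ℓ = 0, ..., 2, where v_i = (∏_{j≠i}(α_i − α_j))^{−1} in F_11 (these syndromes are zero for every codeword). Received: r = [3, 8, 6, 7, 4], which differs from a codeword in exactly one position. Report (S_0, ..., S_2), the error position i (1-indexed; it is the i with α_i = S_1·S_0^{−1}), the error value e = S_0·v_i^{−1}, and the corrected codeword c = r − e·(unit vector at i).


S = (3, 7, 9), error at position 2, error magnitude e = 3, c = [3, 5, 6, 7, 4].

Step 1: column multipliers v_i = (∏_{j≠i}(α_i − α_j))^{−1} mod 11.
  i = 1 (α = 9): (9−6)(9−10)(9−3)(9−2) = 3·(−1)·6·7 = −126 ≡ 6, so v_1 = 6^{−1} = 2 (mod 11).
  i = 2 (α = 6): (6−9)(6−10)(6−3)(6−2) = (−3)·(−4)·3·4 = 144 ≡ 1, so v_2 = 1^{−1} = 1 (mod 11).
  i = 3 (α = 10): (10−9)(10−6)(10−3)(10−2) = 1·4·7·8 = 224 ≡ 4, so v_3 = 4^{−1} = 3 (mod 11).
  i = 4 (α = 3): (3−9)(3−6)(3−10)(3−2) = (−6)·(−3)·(−7)·1 = −126 ≡ 6, so v_4 = 6^{−1} = 2 (mod 11).
  i = 5 (α = 2): (2−9)(2−6)(2−10)(2−3) = (−7)·(−4)·(−8)·(−1) = 224 ≡ 4, so v_5 = 4^{−1} = 3 (mod 11).
  v = [2, 1, 3, 2, 3].
Step 2: syndromes of r = [3, 8, 6, 7, 4] (all sums mod 11).
  S_0 = Σ v_i r_i = 2·3 + 1·8 + 3·6 + 2·7 + 3·4 = 58 ≡ 3.
  S_1 = Σ v_i α_i r_i = 2·9·3 + 1·6·8 + 3·10·6 + 2·3·7 + 3·2·4 = 348 ≡ 7.
  α_i^2 mod 11 = [4, 3, 1, 9, 4].
  S_2 = Σ v_i α_i^2 r_i = 2·4·3 + 1·3·8 + 3·1·6 + 2·9·7 + 3·4·4 = 240 ≡ 9.
  S = (3, 7, 9) ≠ 0, so r is not a codeword (an error is present).
Step 3: locate the error. For a single error e at position i, S_ℓ = v_i·e·α_i^ℓ, so α_err = S_1/S_0.
  S_0^{−1} = 3^{−1} = 4 (mod 11), so α_err = 7·4 = 28 ≡ 6 = α_2. Error position i = 2.
  Consistency check: S_2/S_1 = 9·8 = 72 ≡ 6 = α_err ✓ (single-error assumption holds).
Step 4: error magnitude e = S_0/v_2 = S_0·∏_{j≠2}(α_2 − α_j) = 3·1 = 3 ≡ 3 (mod 11).
Step 5: correct position 2: c_2 = r_2 − e = 8 − 3 ≡ 5 (mod 11). Hence c = [3, 5, 6, 7, 4].
  Check: interpolating c through the α_i gives m(x) = 9 + 3·x (degree < 2) with m(α_i) = c_i for every i, so c is indeed a codeword.


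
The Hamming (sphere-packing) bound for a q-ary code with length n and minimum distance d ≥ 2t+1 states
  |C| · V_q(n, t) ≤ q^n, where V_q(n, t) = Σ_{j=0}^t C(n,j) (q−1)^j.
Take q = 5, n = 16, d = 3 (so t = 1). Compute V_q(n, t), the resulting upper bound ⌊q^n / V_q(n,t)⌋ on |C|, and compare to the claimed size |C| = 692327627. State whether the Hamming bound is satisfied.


V_q(n, t) = 65, q^n = 152587890625, Hamming bound = 2347506009, |C| = 692327627 ≤ bound (satisfied).

Step 1: Compute V_q(n, t) = Σ_{j=0}^1 C(n, j) (q−1)^j.
  j = 0: C(16,0)·(4)^0 = 1·1 = 1.
  j = 1: C(16,1)·(4)^1 = 16·4 = 64.
  V_q(n, t) = 1 + 64 = 65.
Step 2: q^n = 5^16 = 152587890625.
Step 3: Hamming bound ⌊q^n / V_q(n,t)⌋ = ⌊152587890625/65⌋ = 2347506009.
Step 4: Compare |C| = 692327627 to 2347506009: satisfied.
The claimed |C| lies below the Hamming bound.


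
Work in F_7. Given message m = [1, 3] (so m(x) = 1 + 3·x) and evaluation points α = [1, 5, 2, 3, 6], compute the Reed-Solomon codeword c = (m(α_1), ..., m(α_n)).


c = [4, 2, 0, 3, 5]

Message polynomial: m(x) = 1 + 3·x (mod 7).
For each evaluation point α_i, compute m(α_i) mod 7:
  α_1 = 1: Horner steps 3 → 4, so m(1) = 4.
  α_2 = 5: Horner steps 3 → 2, so m(5) = 2.
  α_3 = 2: Horner steps 3 → 0, so m(2) = 0.
  α_4 = 3: Horner steps 3 → 3, so m(3) = 3.
  α_5 = 6: Horner steps 3 → 5, so m(6) = 5.
Codeword c = [4, 2, 0, 3, 5] ∈ F_7^5.


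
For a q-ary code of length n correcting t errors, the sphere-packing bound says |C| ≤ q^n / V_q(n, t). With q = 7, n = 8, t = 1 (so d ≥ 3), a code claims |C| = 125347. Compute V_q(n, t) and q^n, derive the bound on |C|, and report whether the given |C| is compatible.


V_q(n, t) = 49, q^n = 5764801, Hamming bound = 117649, |C| = 125347 > bound (violated).

Step 1: Compute V_q(n, t) = Σ_{j=0}^1 C(n, j) (q−1)^j.
  j = 0: C(8,0)·(6)^0 = 1·1 = 1.
  j = 1: C(8,1)·(6)^1 = 8·6 = 48.
  V_q(n, t) = 1 + 48 = 49.
Step 2: q^n = 7^8 = 5764801.
Step 3: Hamming bound ⌊q^n / V_q(n,t)⌋ = ⌊5764801/49⌋ = 117649.
Step 4: Compare |C| = 125347 to 117649: violated.
The claimed |C| lies above the Hamming bound, so no 7-ary code of length 8 with d ≥ 3 can have 125347 codewords.


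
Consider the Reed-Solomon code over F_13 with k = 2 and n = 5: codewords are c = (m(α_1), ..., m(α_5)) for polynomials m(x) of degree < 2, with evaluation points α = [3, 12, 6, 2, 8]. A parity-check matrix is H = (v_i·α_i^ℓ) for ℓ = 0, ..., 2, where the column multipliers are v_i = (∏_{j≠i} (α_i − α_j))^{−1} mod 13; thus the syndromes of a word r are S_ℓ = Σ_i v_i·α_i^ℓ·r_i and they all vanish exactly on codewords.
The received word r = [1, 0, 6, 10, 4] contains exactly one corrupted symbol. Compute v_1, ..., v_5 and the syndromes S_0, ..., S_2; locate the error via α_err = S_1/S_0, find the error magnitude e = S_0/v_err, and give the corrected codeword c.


S = (12, 10, 4), error at position 1, error magnitude e = 5, c = [9, 0, 6, 10, 4].

Step 1: column multipliers v_i = (∏_{j≠i}(α_i − α_j))^{−1} mod 13.
  i = 1 (α = 3): (3−12)(3−6)(3−2)(3−8) = (−9)·(−3)·1·(−5) = −135 ≡ 8, so v_1 = 8^{−1} = 5 (mod 13).
  i = 2 (α = 12): (12−3)(12−6)(12−2)(12−8) = 9·6·10·4 = 2160 ≡ 2, so v_2 = 2^{−1} = 7 (mod 13).
  i = 3 (α = 6): (6−3)(6−12)(6−2)(6−8) = 3·(−6)·4·(−2) = 144 ≡ 1, so v_3 = 1^{−1} = 1 (mod 13).
  i = 4 (α = 2): (2−3)(2−12)(2−6)(2−8) = (−1)·(−10)·(−4)·(−6) = 240 ≡ 6, so v_4 = 6^{−1} = 11 (mod 13).
  i = 5 (α = 8): (8−3)(8−12)(8−6)(8−2) = 5·(−4)·2·6 = −240 ≡ 7, so v_5 = 7^{−1} = 2 (mod 13).
  v = [5, 7, 1, 11, 2].
Step 2: syndromes of r = [1, 0, 6, 10, 4] (all sums mod 13).
  S_0 = Σ v_i r_i = 5·1 + 7·0 + 1·6 + 11·10 + 2·4 = 129 ≡ 12.
  S_1 = Σ v_i α_i r_i = 5·3·1 + 7·12·0 + 1·6·6 + 11·2·10 + 2·8·4 = 335 ≡ 10.
  α_i^2 mod 13 = [9, 1, 10, 4, 12].
  S_2 = Σ v_i α_i^2 r_i = 5·9·1 + 7·1·0 + 1·10·6 + 11·4·10 + 2·12·4 = 641 ≡ 4.
  S = (12, 10, 4) ≠ 0, so r is not a codeword (an error is present).
Step 3: locate the error. For a single error e at position i, S_ℓ = v_i·e·α_i^ℓ, so α_err = S_1/S_0.
  S_0^{−1} = 12^{−1} = 12 (mod 13), so α_err = 10·12 = 120 ≡ 3 = α_1. Error position i = 1.
  Consistency check: S_2/S_1 = 4·4 = 16 ≡ 3 = α_err ✓ (single-error assumption holds).
Step 4: error magnitude e = S_0/v_1 = S_0·∏_{j≠1}(α_1 − α_j) = 12·8 = 96 ≡ 5 (mod 13).
Step 5: correct position 1: c_1 = r_1 − e = 1 − 5 ≡ 9 (mod 13). Hence c = [9, 0, 6, 10, 4].
  Check: interpolating c through the α_i gives m(x) = 12 + 12·x (degree < 2) with m(α_i) = c_i for every i, so c is indeed a codeword.


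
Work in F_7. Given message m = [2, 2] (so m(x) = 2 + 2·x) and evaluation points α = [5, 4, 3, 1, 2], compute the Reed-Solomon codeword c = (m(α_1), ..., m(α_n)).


c = [5, 3, 1, 4, 6]

Message polynomial: m(x) = 2 + 2·x (mod 7).
For each evaluation point α_i, compute m(α_i) mod 7:
  α_1 = 5: Horner steps 2 → 5, so m(5) = 5.
  α_2 = 4: Horner steps 2 → 3, so m(4) = 3.
  α_3 = 3: Horner steps 2 → 1, so m(3) = 1.
  α_4 = 1: Horner steps 2 → 4, so m(1) = 4.
  α_5 = 2: Horner steps 2 → 6, so m(2) = 6.
Codeword c = [5, 3, 1, 4, 6] ∈ F_7^5.


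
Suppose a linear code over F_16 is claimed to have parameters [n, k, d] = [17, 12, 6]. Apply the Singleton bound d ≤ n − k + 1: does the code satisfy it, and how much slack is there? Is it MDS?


Singleton RHS = n − k + 1 = 6, slack = 0, bound satisfied, MDS.

Singleton bound: d ≤ n − k + 1.
Here n = 17, k = 12, so n − k + 1 = 6.
Given d = 6, check d ≤ 6: YES.
Slack = (n − k + 1) − d = 0.
The code is MDS (slack = 0).
Description: the claimed parameters are [17, 12, 6]_16; such a code would be MDS (meets Singleton bound).


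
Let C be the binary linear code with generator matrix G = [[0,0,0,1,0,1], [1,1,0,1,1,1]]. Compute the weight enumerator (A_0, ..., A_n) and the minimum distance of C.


Weight distribution: A_0 = 1, A_2 = 1, A_3 = 1, A_5 = 1. Minimum distance d = 2.

Enumerate all 2^2 = 4 messages m ∈ F_2^2.
For each, compute codeword c = mG in F_2^6, then tally its weight.
  m = 00 → c = 000000, weight = 0.
  m = 10 → c = 000101, weight = 2.
  m = 01 → c = 110111, weight = 5.
  m = 11 → c = 110010, weight = 3.
Tally weights:
  weight 0: 1 codewords.
  weight 2: 1 codewords.
  weight 3: 1 codewords.
  weight 5: 1 codewords.
Minimum distance d = smallest w > 0 with A_w > 0 = 2.
Sanity: Σ A_w = 4 = 2^2 = 4 ✓.


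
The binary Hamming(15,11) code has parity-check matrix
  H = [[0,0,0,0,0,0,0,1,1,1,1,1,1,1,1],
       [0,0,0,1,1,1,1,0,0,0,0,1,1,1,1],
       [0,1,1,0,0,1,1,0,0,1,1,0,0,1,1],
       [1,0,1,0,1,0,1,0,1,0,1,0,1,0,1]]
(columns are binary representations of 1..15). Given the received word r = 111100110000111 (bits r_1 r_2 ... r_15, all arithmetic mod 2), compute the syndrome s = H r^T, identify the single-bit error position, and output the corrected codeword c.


s = (0, 1, 1, 1)^T, error position = 7, corrected codeword c = 111100010000111

Compute s = H r^T mod 2 one row at a time:
  s_1 = 1 + 0 + 0 + 0 + 0 + 1 + 1 + 1 = 4 ≡ 0 (mod 2).
  s_2 = 1 + 0 + 0 + 1 + 0 + 1 + 1 + 1 = 5 ≡ 1 (mod 2).
  s_3 = 1 + 1 + 0 + 1 + 0 + 0 + 1 + 1 = 5 ≡ 1 (mod 2).
  s_4 = 1 + 1 + 0 + 1 + 0 + 0 + 1 + 1 = 5 ≡ 1 (mod 2).
s = (0, 1, 1, 1)^T — this equals column 7 of H (binary 0111), so error is at position 7.
Correct: flip bit 7 of r = 111100110000111 to get c = 111100010000111.


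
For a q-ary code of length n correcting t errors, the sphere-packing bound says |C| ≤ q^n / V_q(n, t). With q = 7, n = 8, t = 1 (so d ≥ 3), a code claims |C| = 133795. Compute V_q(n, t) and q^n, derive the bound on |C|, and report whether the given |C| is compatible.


V_q(n, t) = 49, q^n = 5764801, Hamming bound = 117649, |C| = 133795 > bound (violated).

Step 1: Compute V_q(n, t) = Σ_{j=0}^1 C(n, j) (q−1)^j.
  j = 0: C(8,0)·(6)^0 = 1·1 = 1.
  j = 1: C(8,1)·(6)^1 = 8·6 = 48.
  V_q(n, t) = 1 + 48 = 49.
Step 2: q^n = 7^8 = 5764801.
Step 3: Hamming bound ⌊q^n / V_q(n,t)⌋ = ⌊5764801/49⌋ = 117649.
Step 4: Compare |C| = 133795 to 117649: violated.
The claimed |C| lies above the Hamming bound, so no 7-ary code of length 8 with d ≥ 3 can have 133795 codewords.


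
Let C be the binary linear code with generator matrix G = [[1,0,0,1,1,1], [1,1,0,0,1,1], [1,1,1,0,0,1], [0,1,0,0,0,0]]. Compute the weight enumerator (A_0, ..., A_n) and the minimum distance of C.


Weight distribution: A_0 = 1, A_1 = 2, A_2 = 2, A_3 = 4, A_4 = 5, A_5 = 2. Minimum distance d = 1.

Enumerate all 2^4 = 16 messages m ∈ F_2^4.
For each, compute codeword c = mG in F_2^6, then tally its weight.
  m = 0000 → c = 000000, weight = 0.
  m = 1000 → c = 100111, weight = 4.
  m = 0100 → c = 110011, weight = 4.
  m = 1100 → c = 010100, weight = 2.
  m = 0010 → c = 111001, weight = 4.
  m = 1010 → c = 011110, weight = 4.
  m = 0110 → c = 001010, weight = 2.
  m = 1110 → c = 101101, weight = 4.
  m = 0001 → c = 010000, weight = 1.
  m = 1001 → c = 110111, weight = 5.
  m = 0101 → c = 100011, weight = 3.
  m = 1101 → c = 000100, weight = 1.
  m = 0011 → c = 101001, weight = 3.
  m = 1011 → c = 001110, weight = 3.
  m = 0111 → c = 011010, weight = 3.
  m = 1111 → c = 111101, weight = 5.
Tally weights:
  weight 0: 1 codewords.
  weight 1: 2 codewords.
  weight 2: 2 codewords.
  weight 3: 4 codewords.
  weight 4: 5 codewords.
  weight 5: 2 codewords.
Minimum distance d = smallest w > 0 with A_w > 0 = 1.
Sanity: Σ A_w = 16 = 2^4 = 16 ✓.


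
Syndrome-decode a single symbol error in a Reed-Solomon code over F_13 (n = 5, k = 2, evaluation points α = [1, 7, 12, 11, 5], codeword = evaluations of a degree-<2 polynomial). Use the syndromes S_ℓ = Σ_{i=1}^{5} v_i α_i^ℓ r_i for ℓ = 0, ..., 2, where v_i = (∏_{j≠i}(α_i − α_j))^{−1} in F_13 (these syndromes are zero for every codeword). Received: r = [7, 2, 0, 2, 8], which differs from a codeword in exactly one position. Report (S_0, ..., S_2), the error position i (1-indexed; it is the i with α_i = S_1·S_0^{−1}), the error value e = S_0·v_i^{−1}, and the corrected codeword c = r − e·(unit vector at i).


S = (11, 4, 5), error at position 4, error magnitude e = 12, c = [7, 2, 0, 3, 8].

Step 1: column multipliers v_i = (∏_{j≠i}(α_i − α_j))^{−1} mod 13.
  i = 1 (α = 1): (1−7)(1−12)(1−11)(1−5) = (−6)·(−11)·(−10)·(−4) = 2640 ≡ 1, so v_1 = 1^{−1} = 1 (mod 13).
  i = 2 (α = 7): (7−1)(7−12)(7−11)(7−5) = 6·(−5)·(−4)·2 = 240 ≡ 6, so v_2 = 6^{−1} = 11 (mod 13).
  i = 3 (α = 12): (12−1)(12−7)(12−11)(12−5) = 11·5·1·7 = 385 ≡ 8, so v_3 = 8^{−1} = 5 (mod 13).
  i = 4 (α = 11): (11−1)(11−7)(11−12)(11−5) = 10·4·(−1)·6 = −240 ≡ 7, so v_4 = 7^{−1} = 2 (mod 13).
  i = 5 (α = 5): (5−1)(5−7)(5−12)(5−11) = 4·(−2)·(−7)·(−6) = −336 ≡ 2, so v_5 = 2^{−1} = 7 (mod 13).
  v = [1, 11, 5, 2, 7].
Step 2: syndromes of r = [7, 2, 0, 2, 8] (all sums mod 13).
  S_0 = Σ v_i r_i = 1·7 + 11·2 + 5·0 + 2·2 + 7·8 = 89 ≡ 11.
  S_1 = Σ v_i α_i r_i = 1·1·7 + 11·7·2 + 5·12·0 + 2·11·2 + 7·5·8 = 485 ≡ 4.
  α_i^2 mod 13 = [1, 10, 1, 4, 12].
  S_2 = Σ v_i α_i^2 r_i = 1·1·7 + 11·10·2 + 5·1·0 + 2·4·2 + 7·12·8 = 915 ≡ 5.
  S = (11, 4, 5) ≠ 0, so r is not a codeword (an error is present).
Step 3: locate the error. For a single error e at position i, S_ℓ = v_i·e·α_i^ℓ, so α_err = S_1/S_0.
  S_0^{−1} = 11^{−1} = 6 (mod 13), so α_err = 4·6 = 24 ≡ 11 = α_4. Error position i = 4.
  Consistency check: S_2/S_1 = 5·10 = 50 ≡ 11 = α_err ✓ (single-error assumption holds).
Step 4: error magnitude e = S_0/v_4 = S_0·∏_{j≠4}(α_4 − α_j) = 11·7 = 77 ≡ 12 (mod 13).
Step 5: correct position 4: c_4 = r_4 − e = 2 − 12 ≡ 3 (mod 13). Hence c = [7, 2, 0, 3, 8].
  Check: interpolating c through the α_i gives m(x) = 10 + 10·x (degree < 2) with m(α_i) = c_i for every i, so c is indeed a codeword.


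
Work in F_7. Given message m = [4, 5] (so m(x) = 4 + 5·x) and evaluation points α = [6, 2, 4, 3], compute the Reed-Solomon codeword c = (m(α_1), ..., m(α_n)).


c = [6, 0, 3, 5]

Message polynomial: m(x) = 4 + 5·x (mod 7).
For each evaluation point α_i, compute m(α_i) mod 7:
  α_1 = 6: Horner steps 5 → 6, so m(6) = 6.
  α_2 = 2: Horner steps 5 → 0, so m(2) = 0.
  α_3 = 4: Horner steps 5 → 3, so m(4) = 3.
  α_4 = 3: Horner steps 5 → 5, so m(3) = 5.
Codeword c = [6, 0, 3, 5] ∈ F_7^4.


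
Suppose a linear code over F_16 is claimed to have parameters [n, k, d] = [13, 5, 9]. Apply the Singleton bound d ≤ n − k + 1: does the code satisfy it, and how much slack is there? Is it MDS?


Singleton RHS = n − k + 1 = 9, slack = 0, bound satisfied, MDS.

Singleton bound: d ≤ n − k + 1.
Here n = 13, k = 5, so n − k + 1 = 9.
Given d = 9, check d ≤ 9: YES.
Slack = (n − k + 1) − d = 0.
The code is MDS (slack = 0).
Description: the claimed parameters are [13, 5, 9]_16; such a code would be MDS (meets Singleton bound).


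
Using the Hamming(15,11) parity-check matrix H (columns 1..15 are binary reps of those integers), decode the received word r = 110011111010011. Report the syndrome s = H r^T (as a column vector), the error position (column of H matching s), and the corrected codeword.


s = (1, 1, 0, 0)^T, error position = 12, corrected codeword c = 110011111011011

Compute s = H r^T mod 2 one row at a time:
  s_1 = 1 + 1 + 0 + 1 + 0 + 0 + 1 + 1 = 5 ≡ 1 (mod 2).
  s_2 = 0 + 1 + 1 + 1 + 0 + 0 + 1 + 1 = 5 ≡ 1 (mod 2).
  s_3 = 1 + 0 + 1 + 1 + 0 + 1 + 1 + 1 = 6 ≡ 0 (mod 2).
  s_4 = 1 + 0 + 1 + 1 + 1 + 1 + 0 + 1 = 6 ≡ 0 (mod 2).
s = (1, 1, 0, 0)^T — this equals column 12 of H (binary 1100), so error is at position 12.
Correct: flip bit 12 of r = 110011111010011 to get c = 110011111011011.


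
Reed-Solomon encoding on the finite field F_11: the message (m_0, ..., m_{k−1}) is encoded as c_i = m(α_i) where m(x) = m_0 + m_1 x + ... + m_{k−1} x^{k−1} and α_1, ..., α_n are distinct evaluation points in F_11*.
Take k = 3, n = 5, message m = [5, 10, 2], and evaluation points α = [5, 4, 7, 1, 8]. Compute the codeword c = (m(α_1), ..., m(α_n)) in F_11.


c = [6, 0, 8, 6, 4]

Message polynomial: m(x) = 5 + 10·x + 2·x^2 (mod 11).
For each evaluation point α_i, compute m(α_i) mod 11:
  α_1 = 5: Horner steps 2 → 9 → 6, so m(5) = 6.
  α_2 = 4: Horner steps 2 → 7 → 0, so m(4) = 0.
  α_3 = 7: Horner steps 2 → 2 → 8, so m(7) = 8.
  α_4 = 1: Horner steps 2 → 1 → 6, so m(1) = 6.
  α_5 = 8: Horner steps 2 → 4 → 4, so m(8) = 4.
Codeword c = [6, 0, 8, 6, 4] ∈ F_11^5.


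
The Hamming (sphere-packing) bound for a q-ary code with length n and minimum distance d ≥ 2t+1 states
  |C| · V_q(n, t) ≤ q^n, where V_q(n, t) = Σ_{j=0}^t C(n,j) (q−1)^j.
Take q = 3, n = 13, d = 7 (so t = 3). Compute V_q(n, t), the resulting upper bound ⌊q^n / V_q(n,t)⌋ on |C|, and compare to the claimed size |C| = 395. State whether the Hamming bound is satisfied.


V_q(n, t) = 2627, q^n = 1594323, Hamming bound = 606, |C| = 395 ≤ bound (satisfied).

Step 1: Compute V_q(n, t) = Σ_{j=0}^3 C(n, j) (q−1)^j.
  j = 0: C(13,0)·(2)^0 = 1·1 = 1.
  j = 1: C(13,1)·(2)^1 = 13·2 = 26.
  j = 2: C(13,2)·(2)^2 = 78·4 = 312.
  j = 3: C(13,3)·(2)^3 = 286·8 = 2288.
  V_q(n, t) = 1 + 26 + 312 + 2288 = 2627.
Step 2: q^n = 3^13 = 1594323.
Step 3: Hamming bound ⌊q^n / V_q(n,t)⌋ = ⌊1594323/2627⌋ = 606.
Step 4: Compare |C| = 395 to 606: satisfied.
The claimed |C| lies below the Hamming bound.


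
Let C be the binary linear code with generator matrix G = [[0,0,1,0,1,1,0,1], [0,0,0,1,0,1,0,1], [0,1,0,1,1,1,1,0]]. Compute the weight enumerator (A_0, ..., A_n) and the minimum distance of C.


Weight distribution: A_0 = 1, A_3 = 2, A_4 = 3, A_5 = 2. Minimum distance d = 3.

Enumerate all 2^3 = 8 messages m ∈ F_2^3.
For each, compute codeword c = mG in F_2^8, then tally its weight.
  m = 000 → c = 00000000, weight = 0.
  m = 100 → c = 00101101, weight = 4.
  m = 010 → c = 00010101, weight = 3.
  m = 110 → c = 00111000, weight = 3.
  m = 001 → c = 01011110, weight = 5.
  m = 101 → c = 01110011, weight = 5.
  m = 011 → c = 01001011, weight = 4.
  m = 111 → c = 01100110, weight = 4.
Tally weights:
  weight 0: 1 codewords.
  weight 3: 2 codewords.
  weight 4: 3 codewords.
  weight 5: 2 codewords.
Minimum distance d = smallest w > 0 with A_w > 0 = 3.
Sanity: Σ A_w = 8 = 2^3 = 8 ✓.


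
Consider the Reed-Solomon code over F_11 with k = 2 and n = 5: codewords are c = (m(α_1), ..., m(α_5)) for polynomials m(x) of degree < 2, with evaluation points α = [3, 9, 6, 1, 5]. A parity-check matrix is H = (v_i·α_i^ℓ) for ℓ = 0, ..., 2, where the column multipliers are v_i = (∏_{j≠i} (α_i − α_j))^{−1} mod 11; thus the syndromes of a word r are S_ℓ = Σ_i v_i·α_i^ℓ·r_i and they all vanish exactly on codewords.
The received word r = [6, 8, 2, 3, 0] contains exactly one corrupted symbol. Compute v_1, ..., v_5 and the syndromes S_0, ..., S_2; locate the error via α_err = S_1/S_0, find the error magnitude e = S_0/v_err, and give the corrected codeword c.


S = (2, 6, 7), error at position 1, error magnitude e = 10, c = [7, 8, 2, 3, 0].

Step 1: column multipliers v_i = (∏_{j≠i}(α_i − α_j))^{−1} mod 11.
  i = 1 (α = 3): (3−9)(3−6)(3−1)(3−5) = (−6)·(−3)·2·(−2) = −72 ≡ 5, so v_1 = 5^{−1} = 9 (mod 11).
  i = 2 (α = 9): (9−3)(9−6)(9−1)(9−5) = 6·3·8·4 = 576 ≡ 4, so v_2 = 4^{−1} = 3 (mod 11).
  i = 3 (α = 6): (6−3)(6−9)(6−1)(6−5) = 3·(−3)·5·1 = −45 ≡ 10, so v_3 = 10^{−1} = 10 (mod 11).
  i = 4 (α = 1): (1−3)(1−9)(1−6)(1−5) = (−2)·(−8)·(−5)·(−4) = 320 ≡ 1, so v_4 = 1^{−1} = 1 (mod 11).
  i = 5 (α = 5): (5−3)(5−9)(5−6)(5−1) = 2·(−4)·(−1)·4 = 32 ≡ 10, so v_5 = 10^{−1} = 10 (mod 11).
  v = [9, 3, 10, 1, 10].
Step 2: syndromes of r = [6, 8, 2, 3, 0] (all sums mod 11).
  S_0 = Σ v_i r_i = 9·6 + 3·8 + 10·2 + 1·3 + 10·0 = 101 ≡ 2.
  S_1 = Σ v_i α_i r_i = 9·3·6 + 3·9·8 + 10·6·2 + 1·1·3 + 10·5·0 = 501 ≡ 6.
  α_i^2 mod 11 = [9, 4, 3, 1, 3].
  S_2 = Σ v_i α_i^2 r_i = 9·9·6 + 3·4·8 + 10·3·2 + 1·1·3 + 10·3·0 = 645 ≡ 7.
  S = (2, 6, 7) ≠ 0, so r is not a codeword (an error is present).
Step 3: locate the error. For a single error e at position i, S_ℓ = v_i·e·α_i^ℓ, so α_err = S_1/S_0.
  S_0^{−1} = 2^{−1} = 6 (mod 11), so α_err = 6·6 = 36 ≡ 3 = α_1. Error position i = 1.
  Consistency check: S_2/S_1 = 7·2 = 14 ≡ 3 = α_err ✓ (single-error assumption holds).
Step 4: error magnitude e = S_0/v_1 = S_0·∏_{j≠1}(α_1 − α_j) = 2·5 = 10 ≡ 10 (mod 11).
Step 5: correct position 1: c_1 = r_1 − e = 6 − 10 ≡ 7 (mod 11). Hence c = [7, 8, 2, 3, 0].
  Check: interpolating c through the α_i gives m(x) = 1 + 2·x (degree < 2) with m(α_i) = c_i for every i, so c is indeed a codeword.


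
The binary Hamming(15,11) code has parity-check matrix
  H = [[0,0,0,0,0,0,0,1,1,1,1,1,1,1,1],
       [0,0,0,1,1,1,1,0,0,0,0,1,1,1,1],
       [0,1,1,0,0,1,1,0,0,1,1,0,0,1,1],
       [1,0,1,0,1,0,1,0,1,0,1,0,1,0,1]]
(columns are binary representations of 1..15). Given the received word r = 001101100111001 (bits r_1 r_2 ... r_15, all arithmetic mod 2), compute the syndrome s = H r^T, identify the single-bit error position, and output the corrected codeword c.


s = (0, 1, 0, 0)^T, error position = 4, corrected codeword c = 001001100111001

Compute s = H r^T mod 2 one row at a time:
  s_1 = 0 + 0 + 1 + 1 + 1 + 0 + 0 + 1 = 4 ≡ 0 (mod 2).
  s_2 = 1 + 0 + 1 + 1 + 1 + 0 + 0 + 1 = 5 ≡ 1 (mod 2).
  s_3 = 0 + 1 + 1 + 1 + 1 + 1 + 0 + 1 = 6 ≡ 0 (mod 2).
  s_4 = 0 + 1 + 0 + 1 + 0 + 1 + 0 + 1 = 4 ≡ 0 (mod 2).
s = (0, 1, 0, 0)^T — this equals column 4 of H (binary 0100), so error is at position 4.
Correct: flip bit 4 of r = 001101100111001 to get c = 001001100111001.


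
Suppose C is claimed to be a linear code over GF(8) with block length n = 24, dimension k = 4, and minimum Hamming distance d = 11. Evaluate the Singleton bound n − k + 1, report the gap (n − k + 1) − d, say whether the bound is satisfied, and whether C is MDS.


Singleton RHS = n − k + 1 = 21, slack = 10, bound satisfied, not MDS.

Singleton bound: d ≤ n − k + 1.
Here n = 24, k = 4, so n − k + 1 = 21.
Given d = 11, check d ≤ 21: YES.
Slack = (n − k + 1) − d = 10.
The code is NOT MDS (slack = 10 > 0).
Description: the claimed parameters are [24, 4, 11]_8; such a code would be non-MDS.


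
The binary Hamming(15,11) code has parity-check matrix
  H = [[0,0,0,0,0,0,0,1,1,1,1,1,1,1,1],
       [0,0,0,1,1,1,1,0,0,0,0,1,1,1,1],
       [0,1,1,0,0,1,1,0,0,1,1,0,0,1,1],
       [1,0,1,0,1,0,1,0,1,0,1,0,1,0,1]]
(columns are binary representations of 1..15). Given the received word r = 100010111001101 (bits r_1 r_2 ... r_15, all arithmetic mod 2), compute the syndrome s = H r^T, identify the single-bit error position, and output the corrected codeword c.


s = (1, 1, 0, 0)^T, error position = 12, corrected codeword c = 100010111000101

Compute s = H r^T mod 2 one row at a time:
  s_1 = 1 + 1 + 0 + 0 + 1 + 1 + 0 + 1 = 5 ≡ 1 (mod 2).
  s_2 = 0 + 1 + 0 + 1 + 1 + 1 + 0 + 1 = 5 ≡ 1 (mod 2).
  s_3 = 0 + 0 + 0 + 1 + 0 + 0 + 0 + 1 = 2 ≡ 0 (mod 2).
  s_4 = 1 + 0 + 1 + 1 + 1 + 0 + 1 + 1 = 6 ≡ 0 (mod 2).
s = (1, 1, 0, 0)^T — this equals column 12 of H (binary 1100), so error is at position 12.
Correct: flip bit 12 of r = 100010111001101 to get c = 100010111000101.


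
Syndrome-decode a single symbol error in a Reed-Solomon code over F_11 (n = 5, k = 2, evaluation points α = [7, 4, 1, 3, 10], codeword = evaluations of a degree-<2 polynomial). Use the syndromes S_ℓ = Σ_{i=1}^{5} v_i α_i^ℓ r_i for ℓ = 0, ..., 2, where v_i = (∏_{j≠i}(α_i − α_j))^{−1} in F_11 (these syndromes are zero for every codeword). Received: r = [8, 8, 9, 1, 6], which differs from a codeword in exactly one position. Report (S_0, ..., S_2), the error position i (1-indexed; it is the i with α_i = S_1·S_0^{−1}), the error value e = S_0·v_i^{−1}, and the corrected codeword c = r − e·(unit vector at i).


S = (3, 10, 4), error at position 1, error magnitude e = 1, c = [7, 8, 9, 1, 6].

Step 1: column multipliers v_i = (∏_{j≠i}(α_i − α_j))^{−1} mod 11.
  i = 1 (α = 7): (7−4)(7−1)(7−3)(7−10) = 3·6·4·(−3) = −216 ≡ 4, so v_1 = 4^{−1} = 3 (mod 11).
  i = 2 (α = 4): (4−7)(4−1)(4−3)(4−10) = (−3)·3·1·(−6) = 54 ≡ 10, so v_2 = 10^{−1} = 10 (mod 11).
  i = 3 (α = 1): (1−7)(1−4)(1−3)(1−10) = (−6)·(−3)·(−2)·(−9) = 324 ≡ 5, so v_3 = 5^{−1} = 9 (mod 11).
  i = 4 (α = 3): (3−7)(3−4)(3−1)(3−10) = (−4)·(−1)·2·(−7) = −56 ≡ 10, so v_4 = 10^{−1} = 10 (mod 11).
  i = 5 (α = 10): (10−7)(10−4)(10−1)(10−3) = 3·6·9·7 = 1134 ≡ 1, so v_5 = 1^{−1} = 1 (mod 11).
  v = [3, 10, 9, 10, 1].
Step 2: syndromes of r = [8, 8, 9, 1, 6] (all sums mod 11).
  S_0 = Σ v_i r_i = 3·8 + 10·8 + 9·9 + 10·1 + 1·6 = 201 ≡ 3.
  S_1 = Σ v_i α_i r_i = 3·7·8 + 10·4·8 + 9·1·9 + 10·3·1 + 1·10·6 = 659 ≡ 10.
  α_i^2 mod 11 = [5, 5, 1, 9, 1].
  S_2 = Σ v_i α_i^2 r_i = 3·5·8 + 10·5·8 + 9·1·9 + 10·9·1 + 1·1·6 = 697 ≡ 4.
  S = (3, 10, 4) ≠ 0, so r is not a codeword (an error is present).
Step 3: locate the error. For a single error e at position i, S_ℓ = v_i·e·α_i^ℓ, so α_err = S_1/S_0.
  S_0^{−1} = 3^{−1} = 4 (mod 11), so α_err = 10·4 = 40 ≡ 7 = α_1. Error position i = 1.
  Consistency check: S_2/S_1 = 4·10 = 40 ≡ 7 = α_err ✓ (single-error assumption holds).
Step 4: error magnitude e = S_0/v_1 = S_0·∏_{j≠1}(α_1 − α_j) = 3·4 = 12 ≡ 1 (mod 11).
Step 5: correct position 1: c_1 = r_1 − e = 8 − 1 ≡ 7 (mod 11). Hence c = [7, 8, 9, 1, 6].
  Check: interpolating c through the α_i gives m(x) = 2 + 7·x (degree < 2) with m(α_i) = c_i for every i, so c is indeed a codeword.


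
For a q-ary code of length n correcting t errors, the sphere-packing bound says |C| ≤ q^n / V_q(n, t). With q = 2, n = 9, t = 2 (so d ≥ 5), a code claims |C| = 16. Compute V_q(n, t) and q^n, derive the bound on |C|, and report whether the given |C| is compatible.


V_q(n, t) = 46, q^n = 512, Hamming bound = 11, |C| = 16 > bound (violated).

Step 1: Compute V_q(n, t) = Σ_{j=0}^2 C(n, j) (q−1)^j.
  j = 0: C(9,0)·(1)^0 = 1·1 = 1.
  j = 1: C(9,1)·(1)^1 = 9·1 = 9.
  j = 2: C(9,2)·(1)^2 = 36·1 = 36.
  V_q(n, t) = 1 + 9 + 36 = 46.
Step 2: q^n = 2^9 = 512.
Step 3: Hamming bound ⌊q^n / V_q(n,t)⌋ = ⌊512/46⌋ = 11.
Step 4: Compare |C| = 16 to 11: violated.
The claimed |C| lies above the Hamming bound, so no 2-ary code of length 9 with d ≥ 5 can have 16 codewords.


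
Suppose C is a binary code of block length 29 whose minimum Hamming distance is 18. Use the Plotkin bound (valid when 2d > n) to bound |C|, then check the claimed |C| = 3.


Plotkin bound M ≤ 4; given |C| = 3 ≤ bound (satisfied).

Check applicability: 2d = 36, n = 29.
2d − n = 7 > 0, so Plotkin applies.
Compute d/(2d−n) = 18/7 ≈ 2.5714.
⌊d/(2d−n)⌋ = 2.
Plotkin bound: M ≤ 2·2 = 4.
Given |C| = 3, check: satisfied.
This |C| is below the Plotkin bound.


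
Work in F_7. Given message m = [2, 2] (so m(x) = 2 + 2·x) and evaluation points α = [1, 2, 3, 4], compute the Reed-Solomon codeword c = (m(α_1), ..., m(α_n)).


c = [4, 6, 1, 3]

Message polynomial: m(x) = 2 + 2·x (mod 7).
For each evaluation point α_i, compute m(α_i) mod 7:
  α_1 = 1: Horner steps 2 → 4, so m(1) = 4.
  α_2 = 2: Horner steps 2 → 6, so m(2) = 6.
  α_3 = 3: Horner steps 2 → 1, so m(3) = 1.
  α_4 = 4: Horner steps 2 → 3, so m(4) = 3.
Codeword c = [4, 6, 1, 3] ∈ F_7^4.


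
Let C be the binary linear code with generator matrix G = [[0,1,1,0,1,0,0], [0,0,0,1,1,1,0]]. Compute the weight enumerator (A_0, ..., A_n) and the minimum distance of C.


Weight distribution: A_0 = 1, A_3 = 2, A_4 = 1. Minimum distance d = 3.

Enumerate all 2^2 = 4 messages m ∈ F_2^2.
For each, compute codeword c = mG in F_2^7, then tally its weight.
  m = 00 → c = 0000000, weight = 0.
  m = 10 → c = 0110100, weight = 3.
  m = 01 → c = 0001110, weight = 3.
  m = 11 → c = 0111010, weight = 4.
Tally weights:
  weight 0: 1 codewords.
  weight 3: 2 codewords.
  weight 4: 1 codewords.
Minimum distance d = smallest w > 0 with A_w > 0 = 3.
Sanity: Σ A_w = 4 = 2^2 = 4 ✓.


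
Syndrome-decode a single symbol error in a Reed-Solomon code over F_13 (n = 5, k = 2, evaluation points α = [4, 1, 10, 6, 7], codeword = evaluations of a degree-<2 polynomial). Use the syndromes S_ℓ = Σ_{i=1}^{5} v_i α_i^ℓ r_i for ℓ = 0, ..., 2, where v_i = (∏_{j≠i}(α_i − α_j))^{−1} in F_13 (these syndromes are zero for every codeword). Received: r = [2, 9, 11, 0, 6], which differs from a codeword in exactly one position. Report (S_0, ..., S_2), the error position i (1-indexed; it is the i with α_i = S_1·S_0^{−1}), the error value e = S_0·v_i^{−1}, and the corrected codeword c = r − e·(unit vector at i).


S = (3, 12, 9), error at position 1, error magnitude e = 1, c = [1, 9, 11, 0, 6].

Step 1: column multipliers v_i = (∏_{j≠i}(α_i − α_j))^{−1} mod 13.
  i = 1 (α = 4): (4−1)(4−10)(4−6)(4−7) = 3·(−6)·(−2)·(−3) = −108 ≡ 9, so v_1 = 9^{−1} = 3 (mod 13).
  i = 2 (α = 1): (1−4)(1−10)(1−6)(1−7) = (−3)·(−9)·(−5)·(−6) = 810 ≡ 4, so v_2 = 4^{−1} = 10 (mod 13).
  i = 3 (α = 10): (10−4)(10−1)(10−6)(10−7) = 6·9·4·3 = 648 ≡ 11, so v_3 = 11^{−1} = 6 (mod 13).
  i = 4 (α = 6): (6−4)(6−1)(6−10)(6−7) = 2·5·(−4)·(−1) = 40 ≡ 1, so v_4 = 1^{−1} = 1 (mod 13).
  i = 5 (α = 7): (7−4)(7−1)(7−10)(7−6) = 3·6·(−3)·1 = −54 ≡ 11, so v_5 = 11^{−1} = 6 (mod 13).
  v = [3, 10, 6, 1, 6].
Step 2: syndromes of r = [2, 9, 11, 0, 6] (all sums mod 13).
  S_0 = Σ v_i r_i = 3·2 + 10·9 + 6·11 + 1·0 + 6·6 = 198 ≡ 3.
  S_1 = Σ v_i α_i r_i = 3·4·2 + 10·1·9 + 6·10·11 + 1·6·0 + 6·7·6 = 1026 ≡ 12.
  α_i^2 mod 13 = [3, 1, 9, 10, 10].
  S_2 = Σ v_i α_i^2 r_i = 3·3·2 + 10·1·9 + 6·9·11 + 1·10·0 + 6·10·6 = 1062 ≡ 9.
  S = (3, 12, 9) ≠ 0, so r is not a codeword (an error is present).
Step 3: locate the error. For a single error e at position i, S_ℓ = v_i·e·α_i^ℓ, so α_err = S_1/S_0.
  S_0^{−1} = 3^{−1} = 9 (mod 13), so α_err = 12·9 = 108 ≡ 4 = α_1. Error position i = 1.
  Consistency check: S_2/S_1 = 9·12 = 108 ≡ 4 = α_err ✓ (single-error assumption holds).
Step 4: error magnitude e = S_0/v_1 = S_0·∏_{j≠1}(α_1 − α_j) = 3·9 = 27 ≡ 1 (mod 13).
Step 5: correct position 1: c_1 = r_1 − e = 2 − 1 ≡ 1 (mod 13). Hence c = [1, 9, 11, 0, 6].
  Check: interpolating c through the α_i gives m(x) = 3 + 6·x (degree < 2) with m(α_i) = c_i for every i, so c is indeed a codeword.


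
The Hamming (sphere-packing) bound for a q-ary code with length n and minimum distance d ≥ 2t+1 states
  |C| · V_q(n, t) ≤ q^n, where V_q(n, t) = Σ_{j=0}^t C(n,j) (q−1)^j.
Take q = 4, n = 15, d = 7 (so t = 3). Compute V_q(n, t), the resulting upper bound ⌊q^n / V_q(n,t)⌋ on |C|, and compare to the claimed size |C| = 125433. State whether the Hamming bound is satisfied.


V_q(n, t) = 13276, q^n = 1073741824, Hamming bound = 80878, |C| = 125433 > bound (violated).

Step 1: Compute V_q(n, t) = Σ_{j=0}^3 C(n, j) (q−1)^j.
  j = 0: C(15,0)·(3)^0 = 1·1 = 1.
  j = 1: C(15,1)·(3)^1 = 15·3 = 45.
  j = 2: C(15,2)·(3)^2 = 105·9 = 945.
  j = 3: C(15,3)·(3)^3 = 455·27 = 12285.
  V_q(n, t) = 1 + 45 + 945 + 12285 = 13276.
Step 2: q^n = 4^15 = 1073741824.
Step 3: Hamming bound ⌊q^n / V_q(n,t)⌋ = ⌊1073741824/13276⌋ = 80878.
Step 4: Compare |C| = 125433 to 80878: violated.
The claimed |C| lies above the Hamming bound, so no 4-ary code of length 15 with d ≥ 7 can have 125433 codewords.


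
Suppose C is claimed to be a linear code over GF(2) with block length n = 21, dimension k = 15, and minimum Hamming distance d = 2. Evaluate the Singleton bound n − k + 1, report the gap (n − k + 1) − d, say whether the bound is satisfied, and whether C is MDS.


Singleton RHS = n − k + 1 = 7, slack = 5, bound satisfied, not MDS.

Singleton bound: d ≤ n − k + 1.
Here n = 21, k = 15, so n − k + 1 = 7.
Given d = 2, check d ≤ 7: YES.
Slack = (n − k + 1) − d = 5.
The code is NOT MDS (slack = 5 > 0).
Description: the claimed parameters are [21, 15, 2]_2; such a code would be non-MDS.


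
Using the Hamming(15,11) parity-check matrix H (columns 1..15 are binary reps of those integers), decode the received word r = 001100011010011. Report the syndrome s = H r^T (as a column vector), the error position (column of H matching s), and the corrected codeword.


s = (1, 1, 0, 0)^T, error position = 12, corrected codeword c = 001100011011011

Compute s = H r^T mod 2 one row at a time:
  s_1 = 1 + 1 + 0 + 1 + 0 + 0 + 1 + 1 = 5 ≡ 1 (mod 2).
  s_2 = 1 + 0 + 0 + 0 + 0 + 0 + 1 + 1 = 3 ≡ 1 (mod 2).
  s_3 = 0 + 1 + 0 + 0 + 0 + 1 + 1 + 1 = 4 ≡ 0 (mod 2).
  s_4 = 0 + 1 + 0 + 0 + 1 + 1 + 0 + 1 = 4 ≡ 0 (mod 2).
s = (1, 1, 0, 0)^T — this equals column 12 of H (binary 1100), so error is at position 12.
Correct: flip bit 12 of r = 001100011010011 to get c = 001100011011011.


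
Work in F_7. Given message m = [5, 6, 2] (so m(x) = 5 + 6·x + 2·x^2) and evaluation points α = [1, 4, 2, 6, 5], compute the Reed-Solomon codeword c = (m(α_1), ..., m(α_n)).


c = [6, 5, 4, 1, 1]

Message polynomial: m(x) = 5 + 6·x + 2·x^2 (mod 7).
For each evaluation point α_i, compute m(α_i) mod 7:
  α_1 = 1: Horner steps 2 → 1 → 6, so m(1) = 6.
  α_2 = 4: Horner steps 2 → 0 → 5, so m(4) = 5.
  α_3 = 2: Horner steps 2 → 3 → 4, so m(2) = 4.
  α_4 = 6: Horner steps 2 → 4 → 1, so m(6) = 1.
  α_5 = 5: Horner steps 2 → 2 → 1, so m(5) = 1.
Codeword c = [6, 5, 4, 1, 1] ∈ F_7^5.


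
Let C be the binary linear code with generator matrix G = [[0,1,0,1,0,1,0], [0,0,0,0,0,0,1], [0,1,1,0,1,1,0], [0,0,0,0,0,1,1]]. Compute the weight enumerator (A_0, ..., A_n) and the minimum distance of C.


Weight distribution: A_0 = 1, A_1 = 2, A_2 = 2, A_3 = 4, A_4 = 5, A_5 = 2. Minimum distance d = 1.

Enumerate all 2^4 = 16 messages m ∈ F_2^4.
For each, compute codeword c = mG in F_2^7, then tally its weight.
  m = 0000 → c = 0000000, weight = 0.
  m = 1000 → c = 0101010, weight = 3.
  m = 0100 → c = 0000001, weight = 1.
  m = 1100 → c = 0101011, weight = 4.
  m = 0010 → c = 0110110, weight = 4.
  m = 1010 → c = 0011100, weight = 3.
  m = 0110 → c = 0110111, weight = 5.
  m = 1110 → c = 0011101, weight = 4.
  m = 0001 → c = 0000011, weight = 2.
  m = 1001 → c = 0101001, weight = 3.
  m = 0101 → c = 0000010, weight = 1.
  m = 1101 → c = 0101000, weight = 2.
  m = 0011 → c = 0110101, weight = 4.
  m = 1011 → c = 0011111, weight = 5.
  m = 0111 → c = 0110100, weight = 3.
  m = 1111 → c = 0011110, weight = 4.
Tally weights:
  weight 0: 1 codewords.
  weight 1: 2 codewords.
  weight 2: 2 codewords.
  weight 3: 4 codewords.
  weight 4: 5 codewords.
  weight 5: 2 codewords.
Minimum distance d = smallest w > 0 with A_w > 0 = 1.
Sanity: Σ A_w = 16 = 2^4 = 16 ✓.


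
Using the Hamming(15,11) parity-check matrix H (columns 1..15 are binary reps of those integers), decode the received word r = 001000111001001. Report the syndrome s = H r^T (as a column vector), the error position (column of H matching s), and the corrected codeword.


s = (0, 1, 1, 0)^T, error position = 6, corrected codeword c = 001001111001001

Compute s = H r^T mod 2 one row at a time:
  s_1 = 1 + 1 + 0 + 0 + 1 + 0 + 0 + 1 = 4 ≡ 0 (mod 2).
  s_2 = 0 + 0 + 0 + 1 + 1 + 0 + 0 + 1 = 3 ≡ 1 (mod 2).
  s_3 = 0 + 1 + 0 + 1 + 0 + 0 + 0 + 1 = 3 ≡ 1 (mod 2).
  s_4 = 0 + 1 + 0 + 1 + 1 + 0 + 0 + 1 = 4 ≡ 0 (mod 2).
s = (0, 1, 1, 0)^T — this equals column 6 of H (binary 0110), so error is at position 6.
Correct: flip bit 6 of r = 001000111001001 to get c = 001001111001001.


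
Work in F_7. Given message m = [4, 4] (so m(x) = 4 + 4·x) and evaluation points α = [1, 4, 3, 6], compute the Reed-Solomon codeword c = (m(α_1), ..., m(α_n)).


c = [1, 6, 2, 0]

Message polynomial: m(x) = 4 + 4·x (mod 7).
For each evaluation point α_i, compute m(α_i) mod 7:
  α_1 = 1: Horner steps 4 → 1, so m(1) = 1.
  α_2 = 4: Horner steps 4 → 6, so m(4) = 6.
  α_3 = 3: Horner steps 4 → 2, so m(3) = 2.
  α_4 = 6: Horner steps 4 → 0, so m(6) = 0.
Codeword c = [1, 6, 2, 0] ∈ F_7^4.


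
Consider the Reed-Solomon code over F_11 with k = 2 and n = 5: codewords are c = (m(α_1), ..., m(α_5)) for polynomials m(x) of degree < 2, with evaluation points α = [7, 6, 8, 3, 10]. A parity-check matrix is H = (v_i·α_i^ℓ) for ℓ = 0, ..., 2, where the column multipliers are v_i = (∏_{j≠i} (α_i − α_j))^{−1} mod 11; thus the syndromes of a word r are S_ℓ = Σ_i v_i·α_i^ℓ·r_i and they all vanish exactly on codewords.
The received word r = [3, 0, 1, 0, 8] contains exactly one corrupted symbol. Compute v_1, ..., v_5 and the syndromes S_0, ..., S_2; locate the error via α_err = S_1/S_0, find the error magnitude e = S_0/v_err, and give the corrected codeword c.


S = (8, 4, 2), error at position 2, error magnitude e = 6, c = [3, 5, 1, 0, 8].

Step 1: column multipliers v_i = (∏_{j≠i}(α_i − α_j))^{−1} mod 11.
  i = 1 (α = 7): (7−6)(7−8)(7−3)(7−10) = 1·(−1)·4·(−3) = 12 ≡ 1, so v_1 = 1^{−1} = 1 (mod 11).
  i = 2 (α = 6): (6−7)(6−8)(6−3)(6−10) = (−1)·(−2)·3·(−4) = −24 ≡ 9, so v_2 = 9^{−1} = 5 (mod 11).
  i = 3 (α = 8): (8−7)(8−6)(8−3)(8−10) = 1·2·5·(−2) = −20 ≡ 2, so v_3 = 2^{−1} = 6 (mod 11).
  i = 4 (α = 3): (3−7)(3−6)(3−8)(3−10) = (−4)·(−3)·(−5)·(−7) = 420 ≡ 2, so v_4 = 2^{−1} = 6 (mod 11).
  i = 5 (α = 10): (10−7)(10−6)(10−8)(10−3) = 3·4·2·7 = 168 ≡ 3, so v_5 = 3^{−1} = 4 (mod 11).
  v = [1, 5, 6, 6, 4].
Step 2: syndromes of r = [3, 0, 1, 0, 8] (all sums mod 11).
  S_0 = Σ v_i r_i = 1·3 + 5·0 + 6·1 + 6·0 + 4·8 = 41 ≡ 8.
  S_1 = Σ v_i α_i r_i = 1·7·3 + 5·6·0 + 6·8·1 + 6·3·0 + 4·10·8 = 389 ≡ 4.
  α_i^2 mod 11 = [5, 3, 9, 9, 1].
  S_2 = Σ v_i α_i^2 r_i = 1·5·3 + 5·3·0 + 6·9·1 + 6·9·0 + 4·1·8 = 101 ≡ 2.
  S = (8, 4, 2) ≠ 0, so r is not a codeword (an error is present).
Step 3: locate the error. For a single error e at position i, S_ℓ = v_i·e·α_i^ℓ, so α_err = S_1/S_0.
  S_0^{−1} = 8^{−1} = 7 (mod 11), so α_err = 4·7 = 28 ≡ 6 = α_2. Error position i = 2.
  Consistency check: S_2/S_1 = 2·3 = 6 ≡ 6 = α_err ✓ (single-error assumption holds).
Step 4: error magnitude e = S_0/v_2 = S_0·∏_{j≠2}(α_2 − α_j) = 8·9 = 72 ≡ 6 (mod 11).
Step 5: correct position 2: c_2 = r_2 − e = 0 − 6 ≡ 5 (mod 11). Hence c = [3, 5, 1, 0, 8].
  Check: interpolating c through the α_i gives m(x) = 6 + 9·x (degree < 2) with m(α_i) = c_i for every i, so c is indeed a codeword.
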